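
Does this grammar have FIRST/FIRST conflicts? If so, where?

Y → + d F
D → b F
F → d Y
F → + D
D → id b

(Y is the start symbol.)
No FIRST/FIRST conflicts.

A FIRST/FIRST conflict occurs when two productions N → α and N → β for the same non-terminal have FIRST(α) ∩ FIRST(β) ≠ ∅ (with ε ∈ FIRST of a nullable right-hand side, so two nullable alternatives also conflict).

Productions for D:
  D → b F: FIRST = { 'b' }
  D → id b: FIRST = { 'id' }
Productions for F:
  F → d Y: FIRST = { 'd' }
  F → + D: FIRST = { '+' }
Y has only one production, so no FIRST/FIRST conflict is possible there.

All alternatives of each non-terminal have pairwise disjoint FIRST sets.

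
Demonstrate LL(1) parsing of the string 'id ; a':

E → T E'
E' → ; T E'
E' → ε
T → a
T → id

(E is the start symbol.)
Stack is shown with the top on the left.

Stack     Input     Action
--------------------------
E $       id ; a $  output E → T E'
T E' $    id ; a $  output T → id
id E' $   id ; a $  match 'id'
E' $      ; a $     output E' → ; T E'
; T E' $  ; a $     match ';'
T E' $    a $       output T → a
a E' $    a $       match 'a'
E' $      $         output E' → ε
$         $         accept

The string is accepted.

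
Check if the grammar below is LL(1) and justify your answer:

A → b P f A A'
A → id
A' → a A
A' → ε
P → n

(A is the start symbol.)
No. Predict set conflict for A': { 'a' }

Relevant sets:
  FOLLOW(A') = { $, 'a' }

For A:
  PREDICT(A → b P f A A') = { 'b' }
  PREDICT(A → id) = { 'id' }
For A':
  PREDICT(A' → a A) = { 'a' }
  PREDICT(A' → ε) = { $, 'a' }
P has a single production, so nothing to check there.

Conflict found: Predict set conflict for A': { 'a' }
The grammar is NOT LL(1).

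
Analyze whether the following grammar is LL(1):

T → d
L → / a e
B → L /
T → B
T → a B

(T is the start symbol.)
Yes, the grammar is LL(1).

Relevant sets:
  FIRST(B) = { '/' }

For T:
  PREDICT(T → d) = { 'd' }
  PREDICT(T → B) = { '/' }
  PREDICT(T → a B) = { 'a' }
L, B have a single production, so nothing to check there.

All predict sets are disjoint. The grammar IS LL(1).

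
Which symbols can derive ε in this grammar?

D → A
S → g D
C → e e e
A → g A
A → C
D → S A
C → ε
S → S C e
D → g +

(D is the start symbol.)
ε-productions: C → ε
So C is immediately nullable.
A → C: every symbol on the right is nullable, so A is nullable too.
D → A: every symbol on the right is nullable, so D is nullable too.
No further non-terminal can be added: every production for the remaining non-terminals contains a terminal or a non-nullable non-terminal.
Nullable = { 'A', 'C', 'D' }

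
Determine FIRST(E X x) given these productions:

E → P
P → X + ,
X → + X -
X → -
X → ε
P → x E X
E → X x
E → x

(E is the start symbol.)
{ '+', '-', 'x' }

FIRST sets of the non-terminals involved (from the grammar, by fixed-point iteration):
  FIRST(E) = { '+', '-', 'x' }

To compute FIRST(E X x), process the symbols left to right:
Symbol E is a non-terminal. Add FIRST(E) \ {ε} = { '+', '-', 'x' }
E is not nullable (ε ∉ FIRST(E)), so stop here.
FIRST(E X x) = { '+', '-', 'x' }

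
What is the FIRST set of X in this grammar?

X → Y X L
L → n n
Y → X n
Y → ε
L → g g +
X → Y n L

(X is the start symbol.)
{ 'n' }

FIRST sets of the other non-terminals involved (by the same procedure, iterated to a fixed point):
  FIRST(Y) = { 'n', ε }

From X → Y X L:
  - Y is a non-terminal: add FIRST(Y) \ {ε} = { 'n' }
    Y is nullable, so continue to the next symbol
  - X is the symbol being defined: contributes nothing new
    X is not nullable, so stop
From X → Y n L:
  - Y is a non-terminal: add FIRST(Y) \ {ε} = { 'n' }
    Y is nullable, so continue to the next symbol
  - n is a terminal: add 'n' and stop

Collecting: FIRST(X) = { 'n' }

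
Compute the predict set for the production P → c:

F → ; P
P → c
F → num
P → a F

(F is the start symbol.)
PREDICT(P → c) = (FIRST(RHS) \ {ε}) ∪ (FOLLOW(P) if ε ∈ FIRST(RHS), i.e. RHS ⇒* ε)
FIRST(c) = { 'c' }
ε ∉ FIRST(c), so FOLLOW(P) is not added.
PREDICT(P → c) = { 'c' }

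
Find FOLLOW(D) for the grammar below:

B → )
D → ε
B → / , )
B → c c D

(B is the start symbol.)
To compute FOLLOW(D), find every occurrence of D on a right-hand side N → α D β: add FIRST(β) \ {ε}, and if β is empty or nullable also add FOLLOW(N). Iterate to a fixed point.

In B → c c D: D is at the end, add FOLLOW(B)

The FOLLOW sets referred to above (computed the same way, to a fixed point):
  FOLLOW(B) = { $ }

Taking the union: FOLLOW(D) = { $ }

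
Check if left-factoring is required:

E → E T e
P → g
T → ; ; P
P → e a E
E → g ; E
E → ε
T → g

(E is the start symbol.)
Left-factoring is needed when two productions for the same non-terminal
share a common prefix on the right-hand side.

Productions for E:
  E → E T e
  E → g ; E
  E → ε
Productions for P:
  P → g
  P → e a E
Productions for T:
  T → ; ; P
  T → g

No common prefixes found.

Answer: No, left-factoring is not needed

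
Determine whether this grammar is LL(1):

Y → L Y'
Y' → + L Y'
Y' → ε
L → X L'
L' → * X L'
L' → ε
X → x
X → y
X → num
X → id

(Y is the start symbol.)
Yes, the grammar is LL(1).

Relevant sets:
  FOLLOW(Y') = { $ }
  FOLLOW(L') = { $, '+' }

For Y':
  PREDICT(Y' → '+' L Y') = { '+' }
  PREDICT(Y' → ε) = { $ }
For L':
  PREDICT(L' → '*' X L') = { '*' }
  PREDICT(L' → ε) = { $, '+' }
For X:
  PREDICT(X → x) = { 'x' }
  PREDICT(X → y) = { 'y' }
  PREDICT(X → num) = { 'num' }
  PREDICT(X → id) = { 'id' }
Y, L have a single production, so nothing to check there.

All predict sets are disjoint. The grammar IS LL(1).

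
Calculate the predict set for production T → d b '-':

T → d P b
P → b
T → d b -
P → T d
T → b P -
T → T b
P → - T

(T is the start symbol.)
{ 'd' }

PREDICT(T → d b '-') = (FIRST(RHS) \ {ε}) ∪ (FOLLOW(T) if ε ∈ FIRST(RHS), i.e. RHS ⇒* ε)
FIRST(d b '-') = { 'd' }
ε ∉ FIRST(d b '-'), so FOLLOW(T) is not added.
PREDICT(T → d b '-') = { 'd' }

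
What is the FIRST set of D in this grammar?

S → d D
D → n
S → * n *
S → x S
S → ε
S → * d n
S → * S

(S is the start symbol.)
To compute FIRST(D), examine every production with D on the left-hand side, reading each right-hand side left to right until a non-nullable symbol is reached.

From D → n:
  - n is a terminal: add 'n' and stop

Collecting: FIRST(D) = { 'n' }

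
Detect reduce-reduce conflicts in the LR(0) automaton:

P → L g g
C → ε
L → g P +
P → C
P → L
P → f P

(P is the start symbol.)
A reduce-reduce conflict occurs when an LR(0) state has two complete items [A → α .] and [B → β .] — both call for a reduction, and with no lookahead the parser cannot choose between them.

Augment with P' → P and build the canonical LR(0) collection (I0 = CLOSURE({[P' → . P]}), then GOTO on every symbol after a dot until no new states appear). It has 11 states:
  I0: { [C → .], [L → . g P +], [P → . C], [P → . L g g], [P → . L], [P → . f P], [P' → . P] }  — shift, reduce
  I1: { [P → C .] }  — reduce
  I2: { [P → L . g g], [P → L .] }  — shift, reduce
  I3: { [P' → P .] }  — accept
  I4: { [C → .], [L → . g P +], [P → . C], [P → . L g g], [P → . L], [P → . f P], [P → f . P] }  — shift, reduce
  I5: { [C → .], [L → . g P +], [L → g . P +], [P → . C], [P → . L g g], [P → . L], [P → . f P] }  — shift, reduce
  I6: { [L → g P . +] }  — shift
  I7: { [L → g P + .] }  — reduce
  I8: { [P → f P .] }  — reduce
  I9: { [P → L g . g] }  — shift
  I10: { [P → L g g .] }  — reduce

No state contains more than one complete item.

Answer: No reduce-reduce conflicts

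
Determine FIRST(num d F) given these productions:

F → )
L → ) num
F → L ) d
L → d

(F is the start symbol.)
{ 'num' }

To compute FIRST(num d F), process the symbols left to right:
Symbol num is a terminal. Add 'num' and stop.
FIRST(num d F) = { 'num' }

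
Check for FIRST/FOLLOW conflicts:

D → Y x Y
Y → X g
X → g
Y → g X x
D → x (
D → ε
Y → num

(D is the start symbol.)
A FIRST/FOLLOW conflict occurs when a non-terminal N has a nullable alternative N → β (β ⇒* ε) and another alternative N → α with FIRST(α) ∩ FOLLOW(N) ≠ ∅: on such a lookahead the parser cannot decide between expanding α and letting N vanish via β.

Nullable non-terminals: D.
FIRST sets used below: FIRST(Y) = { 'g', 'num' }

D: nullable alternative(s) D → ε; FOLLOW(D) = { $ }
  D → Y x Y: FIRST \ {ε} = { 'g', 'num' } — disjoint from FOLLOW(D)
  D → x (: FIRST \ {ε} = { 'x' } — disjoint from FOLLOW(D)
  D → ε: FIRST \ {ε} = { } — this is the only nullable alternative, skip

X, Y have no nullable alternative, so no FIRST/FOLLOW check is needed there.

No FIRST/FOLLOW conflicts found.

Answer: No FIRST/FOLLOW conflicts.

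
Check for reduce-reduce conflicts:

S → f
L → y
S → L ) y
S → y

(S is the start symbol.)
Augment with S' → S and build the canonical LR(0) collection (I0 = CLOSURE({[S' → . S]}), then GOTO on every symbol after a dot until no new states appear). It has 7 states:
  I0: { [L → . y], [S → . L ) y], [S → . f], [S → . y], [S' → . S] }  — shift
  I1: { [S → L . ) y] }  — shift
  I2: { [S' → S .] }  — accept
  I3: { [S → f .] }  — reduce
  I4: { [L → y .], [S → y .] }  — 2 reduces
  I5: { [S → L ) . y] }  — shift
  I6: { [S → L ) y .] }  — reduce

I4 contains complete items [L → y .], [S → y .] — reduce-reduce conflict.

Answer: Yes — I4: [L → y .] vs [S → y .]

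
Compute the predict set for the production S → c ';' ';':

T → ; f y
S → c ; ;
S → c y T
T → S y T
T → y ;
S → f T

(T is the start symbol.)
{ 'c' }

PREDICT(S → c ';' ';') = (FIRST(RHS) \ {ε}) ∪ (FOLLOW(S) if ε ∈ FIRST(RHS), i.e. RHS ⇒* ε)
FIRST(c ';' ';') = { 'c' }
ε ∉ FIRST(c ';' ';'), so FOLLOW(S) is not added.
PREDICT(S → c ';' ';') = { 'c' }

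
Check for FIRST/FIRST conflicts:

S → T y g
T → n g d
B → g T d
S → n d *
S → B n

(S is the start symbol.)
Yes. S → T y g / S → n d '*' on { 'n' }

FIRST sets of the non-terminals at (or reachable through a nullable prefix from) the front of some alternative:
  FIRST(T) = { 'n' }
  FIRST(B) = { 'g' }

Productions for S:
  S → T y g: FIRST = { 'n' }
  S → n d *: FIRST = { 'n' }
  S → B n: FIRST = { 'g' }
T, B have only one production, so no FIRST/FIRST conflict is possible there.

Conflict for S: S → T y g and S → n d *
  Overlap: { 'n' }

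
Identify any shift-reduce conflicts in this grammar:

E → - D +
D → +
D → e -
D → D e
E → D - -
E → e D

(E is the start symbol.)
Yes — I7: [E → e D .] vs [D → D . e]

Augment with E' → E and build the canonical LR(0) collection (I0 = CLOSURE({[E' → . E]}), then GOTO on every symbol after a dot until no new states appear). It has 14 states:
  I0: { [D → . +], [D → . D e], [D → . e -], [E → . - D +], [E → . D - -], [E → . e D], [E' → . E] }  — shift
  I1: { [D → + .] }  — reduce
  I2: { [D → . +], [D → . D e], [D → . e -], [E → - . D +] }  — shift
  I3: { [D → D . e], [E → D . - -] }  — shift
  I4: { [E' → E .] }  — accept
  I5: { [D → . +], [D → . D e], [D → . e -], [D → e . -], [E → e . D] }  — shift
  I6: { [D → e - .] }  — reduce
  I7: { [D → D . e], [E → e D .] }  — shift, reduce
  I8: { [D → e . -] }  — shift
  I9: { [D → D e .] }  — reduce
  I10: { [E → D - . -] }  — shift
  I11: { [E → D - - .] }  — reduce
  I12: { [D → D . e], [E → - D . +] }  — shift
  I13: { [E → - D + .] }  — reduce

I7 contains reduce item [E → e D .] and shift item [D → D . e] — shift-reduce conflict.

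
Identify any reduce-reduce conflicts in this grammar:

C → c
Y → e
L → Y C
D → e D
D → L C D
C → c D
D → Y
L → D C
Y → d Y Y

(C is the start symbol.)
A reduce-reduce conflict occurs when an LR(0) state has two complete items [A → α .] and [B → β .] — both call for a reduction, and with no lookahead the parser cannot choose between them.

Augment with C' → C and build the canonical LR(0) collection (I0 = CLOSURE({[C' → . C]}), then GOTO on every symbol after a dot until no new states appear). It has 16 states:
  I0: { [C → . c D], [C → . c], [C' → . C] }  — shift
  I1: { [C' → C .] }  — accept
  I2: { [C → c . D], [C → c .], [D → . L C D], [D → . Y], [D → . e D], [L → . D C], [L → . Y C], [Y → . d Y Y], [Y → . e] }  — shift, reduce
  I3: { [C → . c D], [C → . c], [C → c D .], [L → D . C] }  — shift, reduce
  I4: { [C → . c D], [C → . c], [D → L . C D] }  — shift
  I5: { [C → . c D], [C → . c], [D → Y .], [L → Y . C] }  — shift, reduce
  I6: { [Y → . d Y Y], [Y → . e], [Y → d . Y Y] }  — shift
  I7: { [D → . L C D], [D → . Y], [D → . e D], [D → e . D], [L → . D C], [L → . Y C], [Y → . d Y Y], [Y → . e], [Y → e .] }  — shift, reduce
  I8: { [C → . c D], [C → . c], [D → e D .], [L → D . C] }  — shift, reduce
  I9: { [L → D C .] }  — reduce
  I10: { [Y → . d Y Y], [Y → . e], [Y → d Y . Y] }  — shift
  I11: { [Y → e .] }  — reduce
  I12: { [Y → d Y Y .] }  — reduce
  I13: { [L → Y C .] }  — reduce
  I14: { [D → . L C D], [D → . Y], [D → . e D], [D → L C . D], [L → . D C], [L → . Y C], [Y → . d Y Y], [Y → . e] }  — shift
  I15: { [C → . c D], [C → . c], [D → L C D .], [L → D . C] }  — shift, reduce

No state contains more than one complete item.

Answer: No reduce-reduce conflicts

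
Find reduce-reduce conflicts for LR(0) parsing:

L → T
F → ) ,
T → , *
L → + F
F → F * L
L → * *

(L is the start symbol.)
A reduce-reduce conflict occurs when an LR(0) state has two complete items [A → α .] and [B → β .] — both call for a reduction, and with no lookahead the parser cannot choose between them.

Augment with L' → L and build the canonical LR(0) collection (I0 = CLOSURE({[L' → . L]}), then GOTO on every symbol after a dot until no new states appear). It has 13 states:
  I0: { [L → . * *], [L → . + F], [L → . T], [L' → . L], [T → . , *] }  — shift
  I1: { [L → * . *] }  — shift
  I2: { [F → . ) ,], [F → . F * L], [L → + . F] }  — shift
  I3: { [T → , . *] }  — shift
  I4: { [L' → L .] }  — accept
  I5: { [L → T .] }  — reduce
  I6: { [T → , * .] }  — reduce
  I7: { [F → ) . ,] }  — shift
  I8: { [F → F . * L], [L → + F .] }  — shift, reduce
  I9: { [F → F * . L], [L → . * *], [L → . + F], [L → . T], [T → . , *] }  — shift
  I10: { [F → F * L .] }  — reduce
  I11: { [F → ) , .] }  — reduce
  I12: { [L → * * .] }  — reduce

No state contains more than one complete item.

Answer: No reduce-reduce conflicts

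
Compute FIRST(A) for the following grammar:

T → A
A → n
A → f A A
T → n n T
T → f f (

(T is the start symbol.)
{ 'f', 'n' }

To compute FIRST(A), examine every production with A on the left-hand side, reading each right-hand side left to right until a non-nullable symbol is reached.

From A → n:
  - n is a terminal: add 'n' and stop
From A → f A A:
  - f is a terminal: add 'f' and stop

Collecting: FIRST(A) = { 'f', 'n' }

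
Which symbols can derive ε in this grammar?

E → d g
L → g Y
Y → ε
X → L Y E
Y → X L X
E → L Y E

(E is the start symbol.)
{ 'Y' }

ε-productions: Y → ε
So Y is immediately nullable.
No further non-terminal can be added: every production for the remaining non-terminals contains a terminal or a non-nullable non-terminal.
Nullable = { 'Y' }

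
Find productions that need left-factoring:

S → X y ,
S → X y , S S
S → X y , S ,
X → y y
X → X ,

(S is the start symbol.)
Yes, S has productions with common prefix 'X y ,'

Left-factoring is needed when two productions for the same non-terminal
share a common prefix on the right-hand side.

Productions for S:
  S → X y ,
  S → X y , S S
  S → X y , S ,
Productions for X:
  X → y y
  X → X ,

Found common prefix 'X y ,' in productions for S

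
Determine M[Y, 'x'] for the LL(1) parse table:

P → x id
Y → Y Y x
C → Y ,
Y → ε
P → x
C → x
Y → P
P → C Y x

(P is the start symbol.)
Y → Y Y x, Y → ε, Y → P

To find M[Y, 'x'], we find productions for Y where 'x' is in the predict set (PREDICT(N → α) = (FIRST(α) \ {ε}) ∪ (FOLLOW(N) if α ⇒* ε)).

Relevant sets:
  FIRST(Y) = { ',', 'x', ε }
  FIRST(P) = { ',', 'x' }
  FOLLOW(Y) = { ',', 'x' }

Y → Y Y x: PREDICT = { ',', 'x' }
  'x' is in predict set, so this production goes in M[Y, 'x']
Y → ε: PREDICT = { ',', 'x' }
  'x' is in predict set, so this production goes in M[Y, 'x']
Y → P: PREDICT = { ',', 'x' }
  'x' is in predict set, so this production goes in M[Y, 'x']

M[Y, 'x'] = Y → Y Y x, Y → ε, Y → P  (a multiply-defined cell — the grammar is not LL(1))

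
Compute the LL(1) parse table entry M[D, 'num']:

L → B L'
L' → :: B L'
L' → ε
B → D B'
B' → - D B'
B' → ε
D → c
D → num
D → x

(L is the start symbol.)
D → num

To find M[D, 'num'], we find productions for D where 'num' is in the predict set (PREDICT(N → α) = (FIRST(α) \ {ε}) ∪ (FOLLOW(N) if α ⇒* ε)).

D → c: PREDICT = { 'c' }
D → num: PREDICT = { 'num' }
  'num' is in predict set, so this production goes in M[D, 'num']
D → x: PREDICT = { 'x' }

M[D, 'num'] = D → num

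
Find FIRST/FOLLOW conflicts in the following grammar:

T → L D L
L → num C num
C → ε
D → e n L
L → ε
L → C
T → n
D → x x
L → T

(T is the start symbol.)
A FIRST/FOLLOW conflict occurs when a non-terminal N has a nullable alternative N → β (β ⇒* ε) and another alternative N → α with FIRST(α) ∩ FOLLOW(N) ≠ ∅: on such a lookahead the parser cannot decide between expanding α and letting N vanish via β.

Nullable non-terminals: C, L.
FIRST sets used below: FIRST(C) = { ε }, FIRST(T) = { 'e', 'n', 'num', 'x' }
C has a nullable alternative but only one production, so nothing to check.

L: nullable alternative(s) L → ε, L → C; FOLLOW(L) = { $, 'e', 'n', 'num', 'x' }
  L → num C num: FIRST \ {ε} = { 'num' } — overlaps FOLLOW(L) on { 'num' }: CONFLICT
  L → ε: FIRST \ {ε} = { } — disjoint from FOLLOW(L)
  L → C: FIRST \ {ε} = { } — disjoint from FOLLOW(L)
  L → T: FIRST \ {ε} = { 'e', 'n', 'num', 'x' } — overlaps FOLLOW(L) on { 'e', 'n', 'num', 'x' }: CONFLICT

D, T have no nullable alternative, so no FIRST/FOLLOW check is needed there.

So the grammar has 2 FIRST/FOLLOW conflicts (marked CONFLICT above).

Answer: Yes. L → num C num with FOLLOW(L) on { 'num' }; L → T with FOLLOW(L) on { 'e', 'n', 'num', 'x' }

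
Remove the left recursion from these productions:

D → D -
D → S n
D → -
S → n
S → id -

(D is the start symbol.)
D → S n D'
D → - D'
D' → - D'
D' → ε
S → n
S → id -

D is directly left-recursive. The standard transformation for
  A → A α₁ | ... | A α_m | β₁ | ... | β_n
is
  A  → β₁ A' | ... | β_n A'
  A' → α₁ A' | ... | α_m A' | ε

D → S n becomes D → S n D'
D → - becomes D → - D'
D → D - becomes D' → - D'
Add D' → ε

Productions for other non-terminals are unchanged:
  S → n
  S → id -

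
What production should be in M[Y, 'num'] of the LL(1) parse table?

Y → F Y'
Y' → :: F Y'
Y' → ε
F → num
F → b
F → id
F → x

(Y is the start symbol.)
To find M[Y, 'num'], we find productions for Y where 'num' is in the predict set (PREDICT(N → α) = (FIRST(α) \ {ε}) ∪ (FOLLOW(N) if α ⇒* ε)).

Relevant sets:
  FIRST(F) = { 'b', 'id', 'num', 'x' }

Y → F Y': PREDICT = { 'b', 'id', 'num', 'x' }
  'num' is in predict set, so this production goes in M[Y, 'num']

M[Y, 'num'] = Y → F Y'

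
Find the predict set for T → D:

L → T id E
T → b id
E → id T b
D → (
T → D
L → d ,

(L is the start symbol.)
{ '(' }

PREDICT(T → D) = (FIRST(RHS) \ {ε}) ∪ (FOLLOW(T) if ε ∈ FIRST(RHS), i.e. RHS ⇒* ε)
FIRST(D) = { '(' }
FIRST(D) = { '(' }
ε ∉ FIRST(D), so FOLLOW(T) is not added.
PREDICT(T → D) = { '(' }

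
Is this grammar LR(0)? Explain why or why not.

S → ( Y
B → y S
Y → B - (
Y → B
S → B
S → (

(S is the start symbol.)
Augment with S' → S and build the canonical LR(0) collection (I0 = CLOSURE({[S' → . S]}), then GOTO on every symbol after a dot until no new states appear). It has 10 states:
  I0: { [B → . y S], [S → . ( Y], [S → . (], [S → . B], [S' → . S] }  — shift
  I1: { [B → . y S], [S → ( . Y], [S → ( .], [Y → . B - (], [Y → . B] }  — shift, reduce
  I2: { [S → B .] }  — reduce
  I3: { [S' → S .] }  — accept
  I4: { [B → . y S], [B → y . S], [S → . ( Y], [S → . (], [S → . B] }  — shift
  I5: { [B → y S .] }  — reduce
  I6: { [Y → B . - (], [Y → B .] }  — shift, reduce
  I7: { [S → ( Y .] }  — reduce
  I8: { [Y → B - . (] }  — shift
  I9: { [Y → B - ( .] }  — reduce

Conflict in state I1:
  Shift-reduce conflict between [S → ( .] and [B → . y S]
So the grammar is NOT LR(0).

Answer: No. Shift-reduce conflict between [S → ( .] and [B → . y S]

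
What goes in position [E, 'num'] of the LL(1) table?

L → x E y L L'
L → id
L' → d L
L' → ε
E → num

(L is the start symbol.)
E → num

To find M[E, 'num'], we find productions for E where 'num' is in the predict set (PREDICT(N → α) = (FIRST(α) \ {ε}) ∪ (FOLLOW(N) if α ⇒* ε)).

E → num: PREDICT = { 'num' }
  'num' is in predict set, so this production goes in M[E, 'num']

M[E, 'num'] = E → num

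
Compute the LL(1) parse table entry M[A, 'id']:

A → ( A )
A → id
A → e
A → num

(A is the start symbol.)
A → id

To find M[A, 'id'], we find productions for A where 'id' is in the predict set (PREDICT(N → α) = (FIRST(α) \ {ε}) ∪ (FOLLOW(N) if α ⇒* ε)).

A → ( A ): PREDICT = { '(' }
A → id: PREDICT = { 'id' }
  'id' is in predict set, so this production goes in M[A, 'id']
A → e: PREDICT = { 'e' }
A → num: PREDICT = { 'num' }

M[A, 'id'] = A → id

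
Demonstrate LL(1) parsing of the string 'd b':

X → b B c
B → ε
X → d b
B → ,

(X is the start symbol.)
LL(1) parsing maintains a stack (initially the start symbol over $) and the input. At each step: if the stack top is a terminal, match it against the current input token; if it is a non-terminal N, replace it with the RHS of M[N, lookahead] (the unique production whose predict set contains the lookahead).

Stack is shown with the top on the left.

Stack  Input  Action
--------------------
X $    d b $  output X → d b
d b $  d b $  match 'd'
b $    b $    match 'b'
$      $      accept

The string is accepted.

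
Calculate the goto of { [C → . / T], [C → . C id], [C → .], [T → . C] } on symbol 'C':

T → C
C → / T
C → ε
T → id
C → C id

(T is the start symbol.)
GOTO(I, 'C') = CLOSURE({ [A → αX.β] : [A → α.Xβ] ∈ I, X = 'C' })

Items with dot before 'C', with the dot advanced:
  [C → . C id] → [C → C . id]
  [T → . C] → [T → C .]
Closure adds nothing (no advanced item has the dot before a non-terminal).

GOTO = { [C → C . id], [T → C .] }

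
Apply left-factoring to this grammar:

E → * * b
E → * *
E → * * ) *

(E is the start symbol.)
Left-factoring transforms A → αβ₁ | αβ₂ into A → αA' and A' → β₁ | β₂
(α is the longest common prefix among the alternatives). Repeat until
no nonterminal has two alternatives with a common prefix.

Round 1: E has alternatives sharing prefix '* *'. Introduce E': E → * * E'
  Add: E' → b
  Add: E' → ε
  Add: E' → ) *

No remaining common prefixes — done.

Resulting grammar:
E → * * E'
E' → b
E' → ε
E' → ) *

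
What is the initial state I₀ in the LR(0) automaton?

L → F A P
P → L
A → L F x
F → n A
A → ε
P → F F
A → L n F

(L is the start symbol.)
First, augment the grammar with L' → L
I₀ = CLOSURE({ [L' → . L] }):
  [L' → . L] has the dot before L: add [L → . F A P]
  [L → . F A P] has the dot before F: add [F → . n A]
No further items can be added.

I₀ = { [F → . n A], [L → . F A P], [L' → . L] }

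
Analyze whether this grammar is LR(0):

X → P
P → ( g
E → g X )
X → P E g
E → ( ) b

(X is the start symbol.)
Augment with X' → X and build the canonical LR(0) collection (I0 = CLOSURE({[X' → . X]}), then GOTO on every symbol after a dot until no new states appear). It has 13 states:
  I0: { [P → . ( g], [X → . P E g], [X → . P], [X' → . X] }  — shift
  I1: { [P → ( . g] }  — shift
  I2: { [E → . ( ) b], [E → . g X )], [X → P . E g], [X → P .] }  — shift, reduce
  I3: { [X' → X .] }  — accept
  I4: { [E → ( . ) b] }  — shift
  I5: { [X → P E . g] }  — shift
  I6: { [E → g . X )], [P → . ( g], [X → . P E g], [X → . P] }  — shift
  I7: { [E → g X . )] }  — shift
  I8: { [E → g X ) .] }  — reduce
  I9: { [X → P E g .] }  — reduce
  I10: { [E → ( ) . b] }  — shift
  I11: { [E → ( ) b .] }  — reduce
  I12: { [P → ( g .] }  — reduce

Conflict in state I2:
  Shift-reduce conflict between [X → P .] and [E → . ( ) b]
So the grammar is NOT LR(0).

Answer: No. Shift-reduce conflict between [X → P .] and [E → . ( ) b]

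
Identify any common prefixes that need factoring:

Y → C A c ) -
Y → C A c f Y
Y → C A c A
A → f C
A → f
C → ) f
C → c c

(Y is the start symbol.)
Yes, Y has productions with common prefix 'C A c'; A has productions with common prefix 'f'

Left-factoring is needed when two productions for the same non-terminal
share a common prefix on the right-hand side.

Productions for Y:
  Y → C A c ) -
  Y → C A c f Y
  Y → C A c A
Productions for A:
  A → f C
  A → f
Productions for C:
  C → ) f
  C → c c

Found common prefix 'C A c' in productions for Y
Found common prefix 'f' in productions for A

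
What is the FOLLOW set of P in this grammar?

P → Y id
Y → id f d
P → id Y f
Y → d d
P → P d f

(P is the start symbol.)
{ $, 'd' }

P is the start symbol, so $ ∈ FOLLOW(P).
In P → P d f: P is followed by d f, add FIRST(d f) \ {ε} = { 'd' }

Taking the union: FOLLOW(P) = { $, 'd' }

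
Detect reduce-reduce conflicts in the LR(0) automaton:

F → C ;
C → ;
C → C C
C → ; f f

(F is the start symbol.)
Augment with F' → F and build the canonical LR(0) collection (I0 = CLOSURE({[F' → . F]}), then GOTO on every symbol after a dot until no new states appear). It has 8 states:
  I0: { [C → . ; f f], [C → . ;], [C → . C C], [F → . C ;], [F' → . F] }  — shift
  I1: { [C → ; . f f], [C → ; .] }  — shift, reduce
  I2: { [C → . ; f f], [C → . ;], [C → . C C], [C → C . C], [F → C . ;] }  — shift
  I3: { [F' → F .] }  — accept
  I4: { [C → ; . f f], [C → ; .], [F → C ; .] }  — shift, 2 reduces
  I5: { [C → . ; f f], [C → . ;], [C → . C C], [C → C . C], [C → C C .] }  — shift, reduce
  I6: { [C → ; f . f] }  — shift
  I7: { [C → ; f f .] }  — reduce

I4 contains complete items [C → ; .], [F → C ; .] — reduce-reduce conflict.

Answer: Yes — I4: [C → ; .] vs [F → C ; .]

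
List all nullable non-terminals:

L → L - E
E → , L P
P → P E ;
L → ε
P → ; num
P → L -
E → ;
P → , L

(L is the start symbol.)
{ 'L' }

A non-terminal is nullable if it can derive ε (the empty string): either it has an ε-production, or it has a production whose right-hand side consists entirely of nullable non-terminals.

ε-productions: L → ε
So L is immediately nullable.
No further non-terminal can be added: every production for the remaining non-terminals contains a terminal or a non-nullable non-terminal.
Nullable = { 'L' }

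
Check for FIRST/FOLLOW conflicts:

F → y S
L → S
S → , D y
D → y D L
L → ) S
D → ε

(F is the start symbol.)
A FIRST/FOLLOW conflict occurs when a non-terminal N has a nullable alternative N → β (β ⇒* ε) and another alternative N → α with FIRST(α) ∩ FOLLOW(N) ≠ ∅: on such a lookahead the parser cannot decide between expanding α and letting N vanish via β.

Nullable non-terminals: D.

D: nullable alternative(s) D → ε; FOLLOW(D) = { ')', ',', 'y' }
  D → y D L: FIRST \ {ε} = { 'y' } — overlaps FOLLOW(D) on { 'y' }: CONFLICT
  D → ε: FIRST \ {ε} = { } — this is the only nullable alternative, skip

F, L, S have no nullable alternative, so no FIRST/FOLLOW check is needed there.

So the grammar has 1 FIRST/FOLLOW conflict (marked CONFLICT above).

Answer: Yes. D → y D L with FOLLOW(D) on { 'y' }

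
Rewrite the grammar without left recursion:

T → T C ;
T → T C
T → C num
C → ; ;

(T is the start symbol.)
T → C num T'
T' → C ; T'
T' → C T'
T' → ε
C → ; ;

T is directly left-recursive. The standard transformation for
  A → A α₁ | ... | A α_m | β₁ | ... | β_n
is
  A  → β₁ A' | ... | β_n A'
  A' → α₁ A' | ... | α_m A' | ε

T → C num becomes T → C num T'
T → T C ; becomes T' → C ; T'
T → T C becomes T' → C T'
Add T' → ε

Productions for other non-terminals are unchanged:
  C → ; ;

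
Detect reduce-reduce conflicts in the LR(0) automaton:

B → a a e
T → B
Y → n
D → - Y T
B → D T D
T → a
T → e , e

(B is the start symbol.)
No reduce-reduce conflicts

Augment with B' → B and build the canonical LR(0) collection (I0 = CLOSURE({[B' → . B]}), then GOTO on every symbol after a dot until no new states appear). It has 17 states:
  I0: { [B → . D T D], [B → . a a e], [B' → . B], [D → . - Y T] }  — shift
  I1: { [D → - . Y T], [Y → . n] }  — shift
  I2: { [B' → B .] }  — accept
  I3: { [B → . D T D], [B → . a a e], [B → D . T D], [D → . - Y T], [T → . B], [T → . a], [T → . e , e] }  — shift
  I4: { [B → a . a e] }  — shift
  I5: { [B → a a . e] }  — shift
  I6: { [B → a a e .] }  — reduce
  I7: { [T → B .] }  — reduce
  I8: { [B → D T . D], [D → . - Y T] }  — shift
  I9: { [B → a . a e], [T → a .] }  — shift, reduce
  I10: { [T → e . , e] }  — shift
  I11: { [T → e , . e] }  — shift
  I12: { [T → e , e .] }  — reduce
  I13: { [B → D T D .] }  — reduce
  I14: { [B → . D T D], [B → . a a e], [D → - Y . T], [D → . - Y T], [T → . B], [T → . a], [T → . e , e] }  — shift
  I15: { [Y → n .] }  — reduce
  I16: { [D → - Y T .] }  — reduce

No state contains more than one complete item.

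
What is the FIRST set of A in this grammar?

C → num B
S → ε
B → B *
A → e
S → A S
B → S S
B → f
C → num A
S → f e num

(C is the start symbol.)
{ 'e' }

To compute FIRST(A), examine every production with A on the left-hand side, reading each right-hand side left to right until a non-nullable symbol is reached.

From A → e:
  - e is a terminal: add 'e' and stop

Collecting: FIRST(A) = { 'e' }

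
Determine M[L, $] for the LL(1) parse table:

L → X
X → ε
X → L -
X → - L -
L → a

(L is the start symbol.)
L → X

To find M[L, $], we find productions for L where $ is in the predict set (PREDICT(N → α) = (FIRST(α) \ {ε}) ∪ (FOLLOW(N) if α ⇒* ε)).

Relevant sets:
  FIRST(X) = { '-', 'a', ε }
  FOLLOW(L) = { $, '-' }

L → X: PREDICT = { $, '-', 'a' }
  $ is in predict set, so this production goes in M[L, $]
L → a: PREDICT = { 'a' }

M[L, $] = L → X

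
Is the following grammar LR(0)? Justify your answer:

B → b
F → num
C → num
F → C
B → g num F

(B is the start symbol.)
No. Reduce-reduce conflict: [C → num .] and [F → num .]

A grammar is LR(0) if no state in the canonical LR(0) collection has:
  - both a shift item (dot before a terminal) and a complete item (shift-reduce conflict), or
  - two or more complete items (reduce-reduce conflict; the accept item [B' → B .] counts as a complete item here).

Augment with B' → B and build the canonical LR(0) collection (I0 = CLOSURE({[B' → . B]}), then GOTO on every symbol after a dot until no new states appear). It has 8 states:
  I0: { [B → . b], [B → . g num F], [B' → . B] }  — shift
  I1: { [B' → B .] }  — accept
  I2: { [B → b .] }  — reduce
  I3: { [B → g . num F] }  — shift
  I4: { [B → g num . F], [C → . num], [F → . C], [F → . num] }  — shift
  I5: { [F → C .] }  — reduce
  I6: { [B → g num F .] }  — reduce
  I7: { [C → num .], [F → num .] }  — 2 reduces

Conflict in state I7:
  Reduce-reduce conflict: [C → num .] and [F → num .]
So the grammar is NOT LR(0).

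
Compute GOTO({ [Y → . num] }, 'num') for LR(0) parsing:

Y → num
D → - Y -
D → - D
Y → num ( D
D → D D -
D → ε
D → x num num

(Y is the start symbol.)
GOTO(I, 'num') = CLOSURE({ [A → αX.β] : [A → α.Xβ] ∈ I, X = 'num' })

Items with dot before 'num', with the dot advanced:
  [Y → . num] → [Y → num .]
Closure adds nothing (no advanced item has the dot before a non-terminal).

GOTO = { [Y → num .] }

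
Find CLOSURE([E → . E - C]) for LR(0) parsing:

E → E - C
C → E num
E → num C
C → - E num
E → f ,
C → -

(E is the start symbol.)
{ [E → . E - C], [E → . f ,], [E → . num C] }

To compute CLOSURE, for each item [A → α.Bβ] where B is a non-terminal, add [B → .γ] for all productions B → γ; repeat for the newly added items until nothing changes.

Start with: [E → . E - C]
  [E → . E - C] has the dot before E: add [E → . num C], [E → . f ,]
No further items can be added.

CLOSURE = { [E → . E - C], [E → . f ,], [E → . num C] }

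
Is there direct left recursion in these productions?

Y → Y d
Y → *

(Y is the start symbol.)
Direct left recursion occurs when N → N α for some non-terminal N (the right-hand side begins with the left-hand side itself).

Y → Y d: LEFT RECURSIVE (starts with Y)
Y → *: starts with '*'

The grammar has direct left recursion on: Y.

Answer: Yes, Y is left-recursive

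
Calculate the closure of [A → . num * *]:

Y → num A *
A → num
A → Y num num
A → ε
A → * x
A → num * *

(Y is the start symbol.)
{ [A → . num * *] }

To compute CLOSURE, for each item [A → α.Bβ] where B is a non-terminal, add [B → .γ] for all productions B → γ; repeat for the newly added items until nothing changes.

Start with: [A → . num * *]
The dot precedes the terminal num, so nothing is added.

CLOSURE = { [A → . num * *] }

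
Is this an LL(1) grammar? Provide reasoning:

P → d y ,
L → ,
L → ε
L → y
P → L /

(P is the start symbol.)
A grammar is LL(1) if for each non-terminal N with multiple productions, the predict sets of those productions are pairwise disjoint, where PREDICT(N → α) = (FIRST(α) \ {ε}) ∪ (FOLLOW(N) if α ⇒* ε).

Relevant sets:
  FIRST(L) = { ',', 'y', ε }
  FOLLOW(L) = { '/' }

For P:
  PREDICT(P → d y ',') = { 'd' }
  PREDICT(P → L '/') = { ',', '/', 'y' }
For L:
  PREDICT(L → ',') = { ',' }
  PREDICT(L → ε) = { '/' }
  PREDICT(L → y) = { 'y' }

All predict sets are disjoint. The grammar IS LL(1).

Answer: Yes, the grammar is LL(1).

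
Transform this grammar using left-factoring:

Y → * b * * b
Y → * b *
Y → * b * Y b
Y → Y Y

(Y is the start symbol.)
Y → * b * Y'
Y' → * b
Y' → ε
Y' → Y b
Y → Y Y

Left-factoring transforms A → αβ₁ | αβ₂ into A → αA' and A' → β₁ | β₂
(α is the longest common prefix among the alternatives). Repeat until
no nonterminal has two alternatives with a common prefix.

Round 1: Y has alternatives sharing prefix '* b *'. Introduce Y': Y → * b * Y'
  Add: Y' → * b
  Add: Y' → ε
  Add: Y' → Y b

No remaining common prefixes — done.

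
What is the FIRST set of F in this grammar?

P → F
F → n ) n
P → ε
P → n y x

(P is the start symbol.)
{ 'n' }

To compute FIRST(F), examine every production with F on the left-hand side, reading each right-hand side left to right until a non-nullable symbol is reached.

From F → n ) n:
  - n is a terminal: add 'n' and stop

Collecting: FIRST(F) = { 'n' }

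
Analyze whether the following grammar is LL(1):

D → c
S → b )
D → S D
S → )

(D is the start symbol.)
A grammar is LL(1) if for each non-terminal N with multiple productions, the predict sets of those productions are pairwise disjoint, where PREDICT(N → α) = (FIRST(α) \ {ε}) ∪ (FOLLOW(N) if α ⇒* ε).

Relevant sets:
  FIRST(S) = { ')', 'b' }

For D:
  PREDICT(D → c) = { 'c' }
  PREDICT(D → S D) = { ')', 'b' }
For S:
  PREDICT(S → b ')') = { 'b' }
  PREDICT(S → ')') = { ')' }

All predict sets are disjoint. The grammar IS LL(1).

Answer: Yes, the grammar is LL(1).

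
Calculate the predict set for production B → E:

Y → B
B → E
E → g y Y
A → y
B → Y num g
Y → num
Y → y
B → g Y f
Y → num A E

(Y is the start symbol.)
PREDICT(B → E) = (FIRST(RHS) \ {ε}) ∪ (FOLLOW(B) if ε ∈ FIRST(RHS), i.e. RHS ⇒* ε)
FIRST(E) = { 'g' }
FIRST(E) = { 'g' }
ε ∉ FIRST(E), so FOLLOW(B) is not added.
PREDICT(B → E) = { 'g' }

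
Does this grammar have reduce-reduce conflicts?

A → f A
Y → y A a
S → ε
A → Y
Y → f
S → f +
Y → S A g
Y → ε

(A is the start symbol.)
A reduce-reduce conflict occurs when an LR(0) state has two complete items [A → α .] and [B → β .] — both call for a reduction, and with no lookahead the parser cannot choose between them.

Augment with A' → A and build the canonical LR(0) collection (I0 = CLOSURE({[A' → . A]}), then GOTO on every symbol after a dot until no new states appear). It has 12 states:
  I0: { [A → . Y], [A → . f A], [A' → . A], [S → . f +], [S → .], [Y → . S A g], [Y → . f], [Y → . y A a], [Y → .] }  — shift, 2 reduces
  I1: { [A' → A .] }  — accept
  I2: { [A → . Y], [A → . f A], [S → . f +], [S → .], [Y → . S A g], [Y → . f], [Y → . y A a], [Y → .], [Y → S . A g] }  — shift, 2 reduces
  I3: { [A → Y .] }  — reduce
  I4: { [A → . Y], [A → . f A], [A → f . A], [S → . f +], [S → .], [S → f . +], [Y → . S A g], [Y → . f], [Y → . y A a], [Y → .], [Y → f .] }  — shift, 3 reduces
  I5: { [A → . Y], [A → . f A], [S → . f +], [S → .], [Y → . S A g], [Y → . f], [Y → . y A a], [Y → .], [Y → y . A a] }  — shift, 2 reduces
  I6: { [Y → y A . a] }  — shift
  I7: { [Y → y A a .] }  — reduce
  I8: { [S → f + .] }  — reduce
  I9: { [A → f A .] }  — reduce
  I10: { [Y → S A . g] }  — shift
  I11: { [Y → S A g .] }  — reduce

I0 contains complete items [S → .], [Y → .] — reduce-reduce conflict.
I2 contains complete items [S → .], [Y → .] — reduce-reduce conflict.
I4 contains complete items [S → .], [Y → .], [Y → f .] — reduce-reduce conflict.
I5 contains complete items [S → .], [Y → .] — reduce-reduce conflict.

Answer: Yes — I0: [S → .] vs [Y → .]; I2: [S → .] vs [Y → .]; I4: [S → .] vs [Y → .]; I5: [S → .] vs [Y → .]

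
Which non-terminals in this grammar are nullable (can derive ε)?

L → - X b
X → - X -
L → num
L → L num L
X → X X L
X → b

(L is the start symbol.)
There are no ε-productions, so no non-terminal can derive ε.
No non-terminals are nullable.

Answer: None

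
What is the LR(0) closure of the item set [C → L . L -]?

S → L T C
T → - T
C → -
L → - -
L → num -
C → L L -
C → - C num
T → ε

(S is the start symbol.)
Start with: [C → L . L -]
  [C → L . L -] has the dot before L: add [L → . - -], [L → . num -]
No further items can be added.

CLOSURE = { [C → L . L -], [L → . - -], [L → . num -] }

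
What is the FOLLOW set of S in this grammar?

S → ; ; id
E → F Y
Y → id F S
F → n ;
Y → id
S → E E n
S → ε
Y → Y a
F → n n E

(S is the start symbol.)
{ $, ';', 'a', 'id', 'n' }

To compute FOLLOW(S), find every occurrence of S on a right-hand side N → α S β: add FIRST(β) \ {ε}, and if β is empty or nullable also add FOLLOW(N). Iterate to a fixed point.

S is the start symbol, so $ ∈ FOLLOW(S).
In Y → id F S: S is at the end, add FOLLOW(Y)

The FOLLOW sets referred to above (computed the same way, to a fixed point):
  FOLLOW(Y) = { ';', 'a', 'id', 'n' }

Taking the union: FOLLOW(S) = { $, ';', 'a', 'id', 'n' }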